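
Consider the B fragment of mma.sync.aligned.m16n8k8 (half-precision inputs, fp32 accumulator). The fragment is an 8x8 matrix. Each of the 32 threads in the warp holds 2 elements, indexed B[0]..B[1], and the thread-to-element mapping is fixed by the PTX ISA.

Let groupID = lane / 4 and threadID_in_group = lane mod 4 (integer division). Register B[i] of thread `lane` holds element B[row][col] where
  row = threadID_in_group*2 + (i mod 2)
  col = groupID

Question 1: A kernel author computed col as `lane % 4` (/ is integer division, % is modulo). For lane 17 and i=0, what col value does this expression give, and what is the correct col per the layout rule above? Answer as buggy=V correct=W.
`lane % 4`[17,0]->1
lane 17->17/4=4, 17 mod 4=1
i=0  r:2·1+0->2  c:4
col: 1 vs 4

buggy=1 correct=4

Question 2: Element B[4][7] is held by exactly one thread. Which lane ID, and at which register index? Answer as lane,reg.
30,0

c=7->g=7  r=4->t=2,b0=0
L=7*4+2=30  i=0=0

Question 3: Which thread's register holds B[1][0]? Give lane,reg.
0,1

c=0→G=0  r=1→T=0,p=1
L=0*4+0=0  i=1=1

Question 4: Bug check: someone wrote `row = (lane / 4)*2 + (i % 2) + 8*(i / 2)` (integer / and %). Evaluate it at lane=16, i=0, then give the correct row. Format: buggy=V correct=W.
buggy=8 correct=0

`(lane / 4)*2 + (i % 2) + 8*(i / 2)`[16,0]=>8
lane 16: grp=4 (16/4), tig=0 (16%4)
i=0: r=0*2+0=0, c=grp=4
row: 8 vs 0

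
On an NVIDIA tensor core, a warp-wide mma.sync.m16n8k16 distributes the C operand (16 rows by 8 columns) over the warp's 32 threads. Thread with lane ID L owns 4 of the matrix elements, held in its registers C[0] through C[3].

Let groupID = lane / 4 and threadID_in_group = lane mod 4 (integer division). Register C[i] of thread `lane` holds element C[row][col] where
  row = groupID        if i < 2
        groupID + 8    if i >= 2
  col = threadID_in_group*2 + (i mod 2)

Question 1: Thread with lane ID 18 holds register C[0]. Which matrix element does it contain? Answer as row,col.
4,4

lane 18=>18/4=4, 18 mod 4=2
i=0  r:4+0=>4  c:2·2+0=>4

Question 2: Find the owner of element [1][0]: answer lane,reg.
4,0

r=1⇒gr=1,Rb=0  c=0⇒th=0,odd=0
L=1*4+0=4  i=0*2+0=0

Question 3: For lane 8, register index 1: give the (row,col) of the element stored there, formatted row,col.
2,1

L=8->g=8>>2=2, t=8&3=0
[1]->row 2+0=2  col 0·2+1=1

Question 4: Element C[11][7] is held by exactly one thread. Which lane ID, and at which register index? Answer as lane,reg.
r=11→G=3,rhi=1  c=7→T=3,p=1
L=3*4+3=15  i=1*2+1=3

15,3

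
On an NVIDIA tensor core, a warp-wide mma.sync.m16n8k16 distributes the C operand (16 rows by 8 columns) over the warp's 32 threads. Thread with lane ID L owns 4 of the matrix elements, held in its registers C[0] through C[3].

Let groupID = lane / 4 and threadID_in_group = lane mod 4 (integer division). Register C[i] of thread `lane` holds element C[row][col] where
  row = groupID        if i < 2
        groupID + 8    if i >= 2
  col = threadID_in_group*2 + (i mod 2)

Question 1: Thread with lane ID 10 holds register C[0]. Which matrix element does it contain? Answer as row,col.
2,4

lane 10→10/4=2, 10 mod 4=2
i=0  r:2+0→2  c:2·2+0→4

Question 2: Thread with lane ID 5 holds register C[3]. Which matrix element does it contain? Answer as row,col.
9,3

lane 5: grp=1 (5/4), tig=1 (5%4)
i=3: r=1+8=9, c=1*2+1=3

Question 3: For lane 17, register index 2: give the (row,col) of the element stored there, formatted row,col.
17: G=4,T=1
[2] (4+8,1*2+0) = (12,2)

12,2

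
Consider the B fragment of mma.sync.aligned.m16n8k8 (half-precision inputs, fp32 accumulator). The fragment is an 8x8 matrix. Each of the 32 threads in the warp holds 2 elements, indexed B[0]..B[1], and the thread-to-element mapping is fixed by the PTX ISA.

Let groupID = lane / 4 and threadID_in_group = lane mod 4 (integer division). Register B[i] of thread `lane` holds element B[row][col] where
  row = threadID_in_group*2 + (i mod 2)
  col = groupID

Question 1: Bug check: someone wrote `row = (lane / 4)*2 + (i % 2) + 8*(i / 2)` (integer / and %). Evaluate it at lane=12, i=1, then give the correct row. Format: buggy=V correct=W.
buggy=7 correct=1

`(lane / 4)*2 + (i % 2) + 8*(i / 2)`[12,1]→7
lane 12→12/4=3, 12 mod 4=0
i=1  r:2·0+1→1  c:3
row: 7 vs 1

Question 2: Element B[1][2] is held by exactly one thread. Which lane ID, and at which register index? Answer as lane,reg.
c=2->g=2  r=1->t=0,b0=1
L=2*4+0=8  i=1=1

8,1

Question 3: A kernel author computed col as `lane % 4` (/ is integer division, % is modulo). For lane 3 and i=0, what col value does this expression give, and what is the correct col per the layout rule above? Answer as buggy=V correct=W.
buggy=3 correct=0

`lane % 4`[3,0]->3
lane 3->3/4=0, 3 mod 4=3
i=0  r:2·3+0->6  c:0
col: 3 vs 0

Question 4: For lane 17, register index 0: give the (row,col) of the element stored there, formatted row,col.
lane 17=>17/4=4, 17 mod 4=1
i=0  r:2·1+0=>2  c:4

2,4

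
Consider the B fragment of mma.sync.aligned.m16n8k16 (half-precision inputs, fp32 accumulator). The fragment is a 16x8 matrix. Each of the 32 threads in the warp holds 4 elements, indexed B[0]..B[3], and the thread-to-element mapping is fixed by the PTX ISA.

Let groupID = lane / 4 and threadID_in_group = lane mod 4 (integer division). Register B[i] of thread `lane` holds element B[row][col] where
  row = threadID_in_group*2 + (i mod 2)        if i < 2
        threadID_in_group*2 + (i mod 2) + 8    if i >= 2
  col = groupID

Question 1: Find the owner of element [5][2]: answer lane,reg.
c:2=>grp=2  r:5=>rB=0,tig=2,lo=1
L=2*4+2=10  i=0*2+1=1

10,1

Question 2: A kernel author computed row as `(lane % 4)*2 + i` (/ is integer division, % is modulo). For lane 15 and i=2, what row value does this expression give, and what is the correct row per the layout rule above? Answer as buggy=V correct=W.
`(lane % 4)*2 + i`[15,2]->8
15: gid=3,tid=3
[2] (3*2+0+8,3) = (14,3)
row: 8 vs 14

buggy=8 correct=14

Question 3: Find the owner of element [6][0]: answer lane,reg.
c=0⇒gr=0  r=6⇒Rb=0,th=3,odd=0
L=0*4+3=3  i=0*2+0=0

3,0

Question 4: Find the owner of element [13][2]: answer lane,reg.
10,3

c:2=>grp=2  r:13=>rB=1,tig=2,lo=1
L=2*4+2=10  i=1*2+1=3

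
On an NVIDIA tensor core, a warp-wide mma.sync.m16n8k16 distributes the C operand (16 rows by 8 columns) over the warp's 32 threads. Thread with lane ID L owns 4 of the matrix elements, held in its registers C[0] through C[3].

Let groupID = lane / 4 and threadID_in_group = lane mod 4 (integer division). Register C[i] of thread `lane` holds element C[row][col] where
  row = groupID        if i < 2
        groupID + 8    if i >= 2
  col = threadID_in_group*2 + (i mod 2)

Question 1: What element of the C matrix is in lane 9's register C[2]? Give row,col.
10,2

lane 9⇒9/4=2, 9 mod 4=1
i=2  r:2+8⇒10  c:2·1+0⇒2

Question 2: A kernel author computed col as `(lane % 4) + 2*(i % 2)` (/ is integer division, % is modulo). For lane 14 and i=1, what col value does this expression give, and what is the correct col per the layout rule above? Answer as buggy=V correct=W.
buggy=4 correct=5

`(lane % 4) + 2*(i % 2)`[14,1]->4
lane 14: g=3 (14/4), t=2 (14%4)
i=1: r=3+0=3, c=2*2+1=5
col: 4 vs 5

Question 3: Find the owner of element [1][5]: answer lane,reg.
r:1=>grp=1,rB=0  c:5=>tig=2,lo=1
L=1*4+2=6  i=0*2+1=1

6,1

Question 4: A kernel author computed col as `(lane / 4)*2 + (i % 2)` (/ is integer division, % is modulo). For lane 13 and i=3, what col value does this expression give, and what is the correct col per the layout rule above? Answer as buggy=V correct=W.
`(lane / 4)*2 + (i % 2)`[13,3]=>7
13: grp=3,tig=1
[3] (3+8,1*2+1) = (11,3)
col: 7 vs 3

buggy=7 correct=3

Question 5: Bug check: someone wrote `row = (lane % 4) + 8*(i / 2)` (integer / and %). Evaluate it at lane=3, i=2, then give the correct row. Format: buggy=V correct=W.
buggy=11 correct=8

`(lane % 4) + 8*(i / 2)`[3,2]=>11
L=3=>grp=3>>2=0, tig=3&3=3
[2]=>row 0+8=8  col 3·2+0=6
row: 11 vs 8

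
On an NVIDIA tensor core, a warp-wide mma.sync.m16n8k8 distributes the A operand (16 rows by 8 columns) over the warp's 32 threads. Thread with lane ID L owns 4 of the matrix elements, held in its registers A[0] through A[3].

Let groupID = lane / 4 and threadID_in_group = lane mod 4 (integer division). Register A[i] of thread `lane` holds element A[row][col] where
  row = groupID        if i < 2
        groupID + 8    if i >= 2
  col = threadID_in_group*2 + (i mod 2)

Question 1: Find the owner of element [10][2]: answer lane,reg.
r=10→G=2,rhi=1  c=2→T=1,p=0
L=2*4+1=9  i=1*2+0=2

9,2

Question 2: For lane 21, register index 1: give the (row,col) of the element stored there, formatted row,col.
5,3

lane 21->21/4=5, 21 mod 4=1
i=1  r:5+0->5  c:2·1+1->3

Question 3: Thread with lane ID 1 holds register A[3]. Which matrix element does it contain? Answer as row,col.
8,3

1: G=0,T=1
[3] (0+8,1*2+1) = (8,3)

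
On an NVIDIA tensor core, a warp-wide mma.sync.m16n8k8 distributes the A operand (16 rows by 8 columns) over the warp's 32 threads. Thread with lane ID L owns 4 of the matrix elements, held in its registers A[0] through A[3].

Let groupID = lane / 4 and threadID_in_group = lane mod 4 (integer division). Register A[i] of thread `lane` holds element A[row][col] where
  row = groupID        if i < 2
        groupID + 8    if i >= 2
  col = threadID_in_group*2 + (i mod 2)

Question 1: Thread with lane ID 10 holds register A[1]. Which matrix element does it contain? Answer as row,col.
L=10=>grp=10>>2=2, tig=10&3=2
[1]=>row 2+0=2  col 2·2+1=5

2,5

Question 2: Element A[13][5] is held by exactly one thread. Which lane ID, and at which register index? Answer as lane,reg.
22,3

r=13⇒gr=5,Rb=1  c=5⇒th=2,odd=1
L=5*4+2=22  i=1*2+1=3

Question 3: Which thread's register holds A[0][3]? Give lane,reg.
1,1

r=0->g=0,rb=0  c=3->t=1,b0=1
L=0*4+1=1  i=0*2+1=1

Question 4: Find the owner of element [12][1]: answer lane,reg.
r=12⇒gr=4,Rb=1  c=1⇒th=0,odd=1
L=4*4+0=16  i=1*2+1=3

16,3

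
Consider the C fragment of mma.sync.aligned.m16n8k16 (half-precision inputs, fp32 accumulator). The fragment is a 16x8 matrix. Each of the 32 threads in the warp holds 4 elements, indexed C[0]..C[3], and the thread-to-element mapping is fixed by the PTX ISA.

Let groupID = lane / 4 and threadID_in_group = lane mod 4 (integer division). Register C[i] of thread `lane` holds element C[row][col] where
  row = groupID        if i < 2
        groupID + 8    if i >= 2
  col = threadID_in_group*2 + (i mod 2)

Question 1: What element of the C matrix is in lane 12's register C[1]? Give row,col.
lane 12⇒12/4=3, 12 mod 4=0
i=1  r:3+0⇒3  c:2·0+1⇒1

3,1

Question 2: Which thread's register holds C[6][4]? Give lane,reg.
26,0

r: 6->gid=6,r8=0  c: 4->tid=2,i&1=0
L=6*4+2=26  i=0*2+0=0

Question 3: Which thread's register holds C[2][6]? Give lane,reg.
11,0

r: 2->gid=2,r8=0  c: 6->tid=3,i&1=0
L=2*4+3=11  i=0*2+0=0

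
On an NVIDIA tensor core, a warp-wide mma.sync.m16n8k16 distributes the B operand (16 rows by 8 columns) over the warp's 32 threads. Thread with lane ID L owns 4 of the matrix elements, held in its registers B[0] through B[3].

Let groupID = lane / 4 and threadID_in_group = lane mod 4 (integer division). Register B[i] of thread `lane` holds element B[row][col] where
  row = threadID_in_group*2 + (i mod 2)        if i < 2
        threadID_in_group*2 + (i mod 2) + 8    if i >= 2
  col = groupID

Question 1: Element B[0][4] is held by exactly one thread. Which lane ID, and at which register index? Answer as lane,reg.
16,0

c=4→G=4  r=0→rhi=0,T=0,p=0
L=4*4+0=16  i=0*2+0=0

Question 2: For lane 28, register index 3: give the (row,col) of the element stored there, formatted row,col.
L=28→G=28>>2=7, T=28&3=0
[3]→row 0·2+1+8=9  col G=7

9,7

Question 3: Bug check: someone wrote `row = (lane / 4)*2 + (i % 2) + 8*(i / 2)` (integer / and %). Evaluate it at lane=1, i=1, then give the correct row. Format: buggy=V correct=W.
buggy=1 correct=3

`(lane / 4)*2 + (i % 2) + 8*(i / 2)`[1,1]→1
lane 1: G=0 (1/4), T=1 (1%4)
i=1: r=1*2+1+0=3, c=G=0
row: 1 vs 3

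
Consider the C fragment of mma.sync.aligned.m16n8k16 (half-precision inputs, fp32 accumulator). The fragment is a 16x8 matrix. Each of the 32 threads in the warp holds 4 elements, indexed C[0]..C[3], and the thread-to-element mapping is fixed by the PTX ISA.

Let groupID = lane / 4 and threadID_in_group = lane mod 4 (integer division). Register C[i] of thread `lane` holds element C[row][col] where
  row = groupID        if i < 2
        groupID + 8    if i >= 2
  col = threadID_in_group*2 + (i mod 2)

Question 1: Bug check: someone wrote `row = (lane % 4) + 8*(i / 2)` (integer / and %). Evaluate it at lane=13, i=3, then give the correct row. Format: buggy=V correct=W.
`(lane % 4) + 8*(i / 2)`[13,3]⇒9
13: gr=3,th=1
[3] (3+8,1*2+1) = (11,3)
row: 9 vs 11

buggy=9 correct=11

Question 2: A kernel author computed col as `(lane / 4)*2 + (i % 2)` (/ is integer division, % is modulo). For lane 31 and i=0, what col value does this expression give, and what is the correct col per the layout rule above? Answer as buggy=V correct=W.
`(lane / 4)*2 + (i % 2)`[31,0]=>14
L=31=>grp=31>>2=7, tig=31&3=3
[0]=>row 7+0=7  col 3·2+0=6
col: 14 vs 6

buggy=14 correct=6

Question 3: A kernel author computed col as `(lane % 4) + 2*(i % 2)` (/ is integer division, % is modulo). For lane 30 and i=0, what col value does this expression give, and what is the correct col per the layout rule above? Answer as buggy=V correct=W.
buggy=2 correct=4

`(lane % 4) + 2*(i % 2)`[30,0]⇒2
lane 30: gr=7 (30/4), th=2 (30%4)
i=0: r=7+0=7, c=2*2+0=4
col: 2 vs 4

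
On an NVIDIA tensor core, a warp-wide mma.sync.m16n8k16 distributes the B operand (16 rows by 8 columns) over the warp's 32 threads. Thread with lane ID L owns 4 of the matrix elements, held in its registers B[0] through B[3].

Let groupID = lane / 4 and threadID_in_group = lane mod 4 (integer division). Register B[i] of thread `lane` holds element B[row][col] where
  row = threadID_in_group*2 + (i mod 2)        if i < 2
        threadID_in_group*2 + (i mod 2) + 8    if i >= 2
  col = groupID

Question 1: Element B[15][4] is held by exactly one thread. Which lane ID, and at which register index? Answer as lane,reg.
19,3

c: 4->gid=4  r: 15->r8=1,tid=3,i&1=1
L=4*4+3=19  i=1*2+1=3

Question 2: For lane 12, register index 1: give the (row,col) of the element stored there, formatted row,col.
1,3

L=12=>grp=12>>2=3, tig=12&3=0
[1]=>row 0·2+1+0=1  col grp=3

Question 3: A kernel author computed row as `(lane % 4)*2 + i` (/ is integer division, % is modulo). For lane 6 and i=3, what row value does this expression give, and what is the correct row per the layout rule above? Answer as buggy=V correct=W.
`(lane % 4)*2 + i`[6,3]→7
6: G=1,T=2
[3] (2*2+1+8,1) = (13,1)
row: 7 vs 13

buggy=7 correct=13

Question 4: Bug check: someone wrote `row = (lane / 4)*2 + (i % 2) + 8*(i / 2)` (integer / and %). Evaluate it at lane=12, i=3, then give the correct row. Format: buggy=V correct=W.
`(lane / 4)*2 + (i % 2) + 8*(i / 2)`[12,3]⇒15
12: gr=3,th=0
[3] (0*2+1+8,3) = (9,3)
row: 15 vs 9

buggy=15 correct=9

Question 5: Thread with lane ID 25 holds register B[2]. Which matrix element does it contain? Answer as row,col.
L=25=>grp=25>>2=6, tig=25&3=1
[2]=>row 1·2+0+8=10  col grp=6

10,6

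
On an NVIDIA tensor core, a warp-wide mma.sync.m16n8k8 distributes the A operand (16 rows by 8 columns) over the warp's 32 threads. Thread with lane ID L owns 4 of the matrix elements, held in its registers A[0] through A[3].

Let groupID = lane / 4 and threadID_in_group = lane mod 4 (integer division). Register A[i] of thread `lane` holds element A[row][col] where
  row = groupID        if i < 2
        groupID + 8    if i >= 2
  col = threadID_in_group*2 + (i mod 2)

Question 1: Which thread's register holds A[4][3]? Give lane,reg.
r: 4->gid=4,r8=0  c: 3->tid=1,i&1=1
L=4*4+1=17  i=0*2+1=1

17,1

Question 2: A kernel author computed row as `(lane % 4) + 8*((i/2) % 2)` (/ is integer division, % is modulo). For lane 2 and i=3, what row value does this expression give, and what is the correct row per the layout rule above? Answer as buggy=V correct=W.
buggy=10 correct=8

`(lane % 4) + 8*((i/2) % 2)`[2,3]->10
L=2->gid=2>>2=0, tid=2&3=2
[3]->row 0+8=8  col 2·2+1=5
row: 10 vs 8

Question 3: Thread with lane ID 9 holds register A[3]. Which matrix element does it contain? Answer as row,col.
10,3

L=9→G=9>>2=2, T=9&3=1
[3]→row 2+8=10  col 1·2+1=3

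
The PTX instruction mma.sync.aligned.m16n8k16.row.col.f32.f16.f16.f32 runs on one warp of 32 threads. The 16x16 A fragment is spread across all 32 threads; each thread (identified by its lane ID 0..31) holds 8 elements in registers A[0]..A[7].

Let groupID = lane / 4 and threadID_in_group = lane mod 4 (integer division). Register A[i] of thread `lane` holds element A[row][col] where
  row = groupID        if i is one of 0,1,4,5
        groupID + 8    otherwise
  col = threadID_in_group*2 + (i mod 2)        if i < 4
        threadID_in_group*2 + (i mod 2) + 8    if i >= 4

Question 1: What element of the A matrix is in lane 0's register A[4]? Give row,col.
L=0⇒gr=0>>2=0, th=0&3=0
[4]⇒row 0+0=0  col 0·2+0+8=8

0,8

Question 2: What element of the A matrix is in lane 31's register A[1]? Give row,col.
31: gr=7,th=3
[1] (7+0,3*2+1+0) = (7,7)

7,7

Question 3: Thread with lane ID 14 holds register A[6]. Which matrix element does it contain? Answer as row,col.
11,12

lane 14: grp=3 (14/4), tig=2 (14%4)
i=6: r=3+8=11, c=2*2+0+8=12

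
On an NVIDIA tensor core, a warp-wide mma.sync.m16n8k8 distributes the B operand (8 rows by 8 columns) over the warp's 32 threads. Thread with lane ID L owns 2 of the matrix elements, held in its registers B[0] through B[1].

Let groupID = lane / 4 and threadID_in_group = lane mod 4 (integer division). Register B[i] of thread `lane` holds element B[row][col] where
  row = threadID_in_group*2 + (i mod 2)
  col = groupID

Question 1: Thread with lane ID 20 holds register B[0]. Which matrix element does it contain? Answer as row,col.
0,5

lane 20: gid=5 (20/4), tid=0 (20%4)
i=0: r=0*2+0=0, c=gid=5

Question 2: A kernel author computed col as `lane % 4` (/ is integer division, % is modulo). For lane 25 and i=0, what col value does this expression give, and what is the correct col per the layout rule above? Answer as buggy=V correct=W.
`lane % 4`[25,0]->1
25: gid=6,tid=1
[0] (1*2+0,6) = (2,6)
col: 1 vs 6

buggy=1 correct=6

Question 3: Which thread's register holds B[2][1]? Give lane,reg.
5,0

c=1⇒gr=1  r=2⇒th=1,odd=0
L=1*4+1=5  i=0=0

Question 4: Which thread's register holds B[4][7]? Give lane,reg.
30,0

c=7⇒gr=7  r=4⇒th=2,odd=0
L=7*4+2=30  i=0=0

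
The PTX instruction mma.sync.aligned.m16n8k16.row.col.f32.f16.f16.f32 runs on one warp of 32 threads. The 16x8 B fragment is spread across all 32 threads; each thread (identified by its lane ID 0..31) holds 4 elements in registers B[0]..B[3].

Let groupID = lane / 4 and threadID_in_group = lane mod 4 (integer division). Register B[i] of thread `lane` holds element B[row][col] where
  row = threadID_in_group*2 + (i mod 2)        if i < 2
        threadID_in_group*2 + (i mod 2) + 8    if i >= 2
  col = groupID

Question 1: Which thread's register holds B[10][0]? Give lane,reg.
1,2

c=0⇒gr=0  r=10⇒Rb=1,th=1,odd=0
L=0*4+1=1  i=1*2+0=2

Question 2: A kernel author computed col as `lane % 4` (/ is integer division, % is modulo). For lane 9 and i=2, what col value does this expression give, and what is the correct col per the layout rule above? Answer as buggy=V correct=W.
`lane % 4`[9,2]=>1
L=9=>grp=9>>2=2, tig=9&3=1
[2]=>row 1·2+0+8=10  col grp=2
col: 1 vs 2

buggy=1 correct=2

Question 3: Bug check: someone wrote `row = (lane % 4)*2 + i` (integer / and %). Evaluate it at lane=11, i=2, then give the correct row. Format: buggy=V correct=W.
buggy=8 correct=14

`(lane % 4)*2 + i`[11,2]->8
L=11->g=11>>2=2, t=11&3=3
[2]->row 3·2+0+8=14  col g=2
row: 8 vs 14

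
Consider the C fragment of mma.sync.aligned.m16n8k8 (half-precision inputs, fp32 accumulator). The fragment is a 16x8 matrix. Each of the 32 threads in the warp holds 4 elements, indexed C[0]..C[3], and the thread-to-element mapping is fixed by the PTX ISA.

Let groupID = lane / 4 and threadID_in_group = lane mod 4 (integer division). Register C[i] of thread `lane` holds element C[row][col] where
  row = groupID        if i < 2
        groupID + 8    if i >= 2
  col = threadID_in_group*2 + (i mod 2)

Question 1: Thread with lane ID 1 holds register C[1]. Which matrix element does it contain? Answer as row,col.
0,3

lane 1: grp=0 (1/4), tig=1 (1%4)
i=1: r=0+0=0, c=1*2+1=3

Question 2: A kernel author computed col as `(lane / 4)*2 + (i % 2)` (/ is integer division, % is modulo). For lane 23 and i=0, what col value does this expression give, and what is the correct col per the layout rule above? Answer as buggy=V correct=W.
`(lane / 4)*2 + (i % 2)`[23,0]⇒10
23: gr=5,th=3
[0] (5+0,3*2+0) = (5,6)
col: 10 vs 6

buggy=10 correct=6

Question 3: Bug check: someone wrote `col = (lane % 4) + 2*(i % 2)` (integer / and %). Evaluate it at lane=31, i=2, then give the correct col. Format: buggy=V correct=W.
buggy=3 correct=6

`(lane % 4) + 2*(i % 2)`[31,2]->3
lane 31->31/4=7, 31 mod 4=3
i=2  r:7+8->15  c:2·3+0->6
col: 3 vs 6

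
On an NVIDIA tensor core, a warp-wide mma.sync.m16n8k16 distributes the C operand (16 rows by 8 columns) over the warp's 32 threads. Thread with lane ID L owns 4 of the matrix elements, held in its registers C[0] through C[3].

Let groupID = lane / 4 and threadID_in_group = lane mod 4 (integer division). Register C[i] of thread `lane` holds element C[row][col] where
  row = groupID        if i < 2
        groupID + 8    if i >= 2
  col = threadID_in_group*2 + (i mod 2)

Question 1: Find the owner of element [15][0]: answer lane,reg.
28,2

r=15→G=7,rhi=1  c=0→T=0,p=0
L=7*4+0=28  i=1*2+0=2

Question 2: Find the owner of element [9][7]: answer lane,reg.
r=9→G=1,rhi=1  c=7→T=3,p=1
L=1*4+3=7  i=1*2+1=3

7,3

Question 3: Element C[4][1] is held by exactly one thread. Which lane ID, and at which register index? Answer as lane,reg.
16,1

r:4=>grp=4,rB=0  c:1=>tig=0,lo=1
L=4*4+0=16  i=0*2+1=1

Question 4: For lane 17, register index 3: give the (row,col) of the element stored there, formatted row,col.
12,3

L=17=>grp=17>>2=4, tig=17&3=1
[3]=>row 4+8=12  col 1·2+1=3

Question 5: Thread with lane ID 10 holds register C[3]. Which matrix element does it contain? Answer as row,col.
lane 10: g=2 (10/4), t=2 (10%4)
i=3: r=2+8=10, c=2*2+1=5

10,5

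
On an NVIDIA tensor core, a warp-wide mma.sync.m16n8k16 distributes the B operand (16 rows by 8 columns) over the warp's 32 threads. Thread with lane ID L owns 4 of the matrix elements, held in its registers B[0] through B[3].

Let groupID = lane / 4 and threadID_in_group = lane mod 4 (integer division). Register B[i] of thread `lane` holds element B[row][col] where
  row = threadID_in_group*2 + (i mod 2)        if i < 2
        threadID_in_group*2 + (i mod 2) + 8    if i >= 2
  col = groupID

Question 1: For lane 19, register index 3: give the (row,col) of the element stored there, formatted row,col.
lane 19->19/4=4, 19 mod 4=3
i=3  r:2·3+1+8->15  c:4

15,4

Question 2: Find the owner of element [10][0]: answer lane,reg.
c=0⇒gr=0  r=10⇒Rb=1,th=1,odd=0
L=0*4+1=1  i=1*2+0=2

1,2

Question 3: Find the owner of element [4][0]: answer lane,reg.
c=0→G=0  r=4→rhi=0,T=2,p=0
L=0*4+2=2  i=0*2+0=0

2,0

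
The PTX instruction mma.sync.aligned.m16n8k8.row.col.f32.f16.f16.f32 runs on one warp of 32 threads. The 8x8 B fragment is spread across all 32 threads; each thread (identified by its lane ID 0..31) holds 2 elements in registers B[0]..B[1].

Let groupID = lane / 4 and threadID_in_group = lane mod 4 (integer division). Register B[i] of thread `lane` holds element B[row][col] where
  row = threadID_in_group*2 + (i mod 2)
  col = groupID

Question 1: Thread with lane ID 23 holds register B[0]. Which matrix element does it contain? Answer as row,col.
6,5

L=23=>grp=23>>2=5, tig=23&3=3
[0]=>row 3·2+0=6  col grp=5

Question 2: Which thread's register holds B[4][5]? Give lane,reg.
22,0

c=5->g=5  r=4->t=2,b0=0
L=5*4+2=22  i=0=0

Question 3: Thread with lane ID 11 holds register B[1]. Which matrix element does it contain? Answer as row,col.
7,2

L=11->g=11>>2=2, t=11&3=3
[1]->row 3·2+1=7  col g=2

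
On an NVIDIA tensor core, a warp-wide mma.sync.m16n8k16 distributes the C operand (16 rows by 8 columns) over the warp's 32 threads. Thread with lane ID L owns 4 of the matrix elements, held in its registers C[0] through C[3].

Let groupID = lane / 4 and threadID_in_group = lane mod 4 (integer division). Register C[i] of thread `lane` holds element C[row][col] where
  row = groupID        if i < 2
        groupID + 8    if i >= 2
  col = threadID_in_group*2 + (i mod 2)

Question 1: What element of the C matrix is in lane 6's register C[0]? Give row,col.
1,4

6: g=1,t=2
[0] (1+0,2*2+0) = (1,4)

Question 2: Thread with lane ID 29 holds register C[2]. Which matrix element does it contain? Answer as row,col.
15,2

lane 29: grp=7 (29/4), tig=1 (29%4)
i=2: r=7+8=15, c=1*2+0=2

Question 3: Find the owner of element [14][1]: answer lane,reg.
24,3

r=14->g=6,rb=1  c=1->t=0,b0=1
L=6*4+0=24  i=1*2+1=3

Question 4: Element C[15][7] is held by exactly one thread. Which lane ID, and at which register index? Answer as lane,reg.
31,3

r: 15->gid=7,r8=1  c: 7->tid=3,i&1=1
L=7*4+3=31  i=1*2+1=3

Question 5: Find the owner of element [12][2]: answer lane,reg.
r=12⇒gr=4,Rb=1  c=2⇒th=1,odd=0
L=4*4+1=17  i=1*2+0=2

17,2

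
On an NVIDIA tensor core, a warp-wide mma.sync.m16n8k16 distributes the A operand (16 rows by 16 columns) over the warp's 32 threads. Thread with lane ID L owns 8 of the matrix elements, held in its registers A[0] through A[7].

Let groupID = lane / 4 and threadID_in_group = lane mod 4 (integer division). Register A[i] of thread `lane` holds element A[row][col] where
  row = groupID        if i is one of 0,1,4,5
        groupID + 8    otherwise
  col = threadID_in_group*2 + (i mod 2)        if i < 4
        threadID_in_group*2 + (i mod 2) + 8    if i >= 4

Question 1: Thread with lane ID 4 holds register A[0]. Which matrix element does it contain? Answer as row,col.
lane 4: grp=1 (4/4), tig=0 (4%4)
i=0: r=1+0=1, c=0*2+0+0=0

1,0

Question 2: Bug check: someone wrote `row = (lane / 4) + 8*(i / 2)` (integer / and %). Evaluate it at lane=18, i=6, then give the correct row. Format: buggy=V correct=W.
`(lane / 4) + 8*(i / 2)`[18,6]->28
lane 18->18/4=4, 18 mod 4=2
i=6  r:4+8->12  c:2·2+0+8->12
row: 28 vs 12

buggy=28 correct=12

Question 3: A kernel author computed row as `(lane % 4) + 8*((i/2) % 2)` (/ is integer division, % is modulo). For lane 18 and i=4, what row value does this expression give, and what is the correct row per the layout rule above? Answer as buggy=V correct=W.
`(lane % 4) + 8*((i/2) % 2)`[18,4]→2
lane 18→18/4=4, 18 mod 4=2
i=4  r:4+0→4  c:2·2+0+8→12
row: 2 vs 4

buggy=2 correct=4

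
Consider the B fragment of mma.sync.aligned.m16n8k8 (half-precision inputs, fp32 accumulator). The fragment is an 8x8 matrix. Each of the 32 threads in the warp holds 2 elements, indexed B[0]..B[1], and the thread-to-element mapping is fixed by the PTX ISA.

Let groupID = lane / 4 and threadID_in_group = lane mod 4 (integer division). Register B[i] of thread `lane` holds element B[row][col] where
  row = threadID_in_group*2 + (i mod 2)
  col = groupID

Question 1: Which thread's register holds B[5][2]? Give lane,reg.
c:2=>grp=2  r:5=>tig=2,lo=1
L=2*4+2=10  i=1=1

10,1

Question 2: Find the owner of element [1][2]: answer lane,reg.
8,1

c=2→G=2  r=1→T=0,p=1
L=2*4+0=8  i=1=1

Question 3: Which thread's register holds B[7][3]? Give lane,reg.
15,1

c=3→G=3  r=7→T=3,p=1
L=3*4+3=15  i=1=1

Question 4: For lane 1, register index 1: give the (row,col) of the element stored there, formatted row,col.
lane 1: gr=0 (1/4), th=1 (1%4)
i=1: r=1*2+1=3, c=gr=0

3,0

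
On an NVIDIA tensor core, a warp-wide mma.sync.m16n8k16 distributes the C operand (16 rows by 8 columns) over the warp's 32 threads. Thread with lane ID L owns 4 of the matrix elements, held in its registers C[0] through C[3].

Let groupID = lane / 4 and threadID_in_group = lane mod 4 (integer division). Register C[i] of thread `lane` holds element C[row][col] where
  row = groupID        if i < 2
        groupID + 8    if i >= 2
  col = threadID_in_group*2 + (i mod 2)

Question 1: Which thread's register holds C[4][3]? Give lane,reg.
17,1

r=4->g=4,rb=0  c=3->t=1,b0=1
L=4*4+1=17  i=0*2+1=1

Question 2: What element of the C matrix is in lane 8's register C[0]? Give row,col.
lane 8⇒8/4=2, 8 mod 4=0
i=0  r:2+0⇒2  c:2·0+0⇒0

2,0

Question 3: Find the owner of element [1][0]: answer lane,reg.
4,0

r=1->g=1,rb=0  c=0->t=0,b0=0
L=1*4+0=4  i=0*2+0=0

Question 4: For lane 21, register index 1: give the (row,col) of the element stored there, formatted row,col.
5,3

lane 21: G=5 (21/4), T=1 (21%4)
i=1: r=5+0=5, c=1*2+1=3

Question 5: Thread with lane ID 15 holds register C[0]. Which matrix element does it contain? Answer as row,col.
3,6

lane 15: G=3 (15/4), T=3 (15%4)
i=0: r=3+0=3, c=3*2+0=6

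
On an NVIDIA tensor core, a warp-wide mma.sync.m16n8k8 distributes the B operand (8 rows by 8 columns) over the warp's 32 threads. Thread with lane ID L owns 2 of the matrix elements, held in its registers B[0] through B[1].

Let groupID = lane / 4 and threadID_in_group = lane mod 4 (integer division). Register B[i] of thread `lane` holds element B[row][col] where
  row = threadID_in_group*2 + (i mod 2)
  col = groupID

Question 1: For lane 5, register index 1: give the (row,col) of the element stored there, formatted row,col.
3,1

lane 5→5/4=1, 5 mod 4=1
i=1  r:2·1+1→3  c:1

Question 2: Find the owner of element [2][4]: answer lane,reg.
17,0

c=4⇒gr=4  r=2⇒th=1,odd=0
L=4*4+1=17  i=0=0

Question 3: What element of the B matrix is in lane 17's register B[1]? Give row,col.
3,4

L=17=>grp=17>>2=4, tig=17&3=1
[1]=>row 1·2+1=3  col grp=4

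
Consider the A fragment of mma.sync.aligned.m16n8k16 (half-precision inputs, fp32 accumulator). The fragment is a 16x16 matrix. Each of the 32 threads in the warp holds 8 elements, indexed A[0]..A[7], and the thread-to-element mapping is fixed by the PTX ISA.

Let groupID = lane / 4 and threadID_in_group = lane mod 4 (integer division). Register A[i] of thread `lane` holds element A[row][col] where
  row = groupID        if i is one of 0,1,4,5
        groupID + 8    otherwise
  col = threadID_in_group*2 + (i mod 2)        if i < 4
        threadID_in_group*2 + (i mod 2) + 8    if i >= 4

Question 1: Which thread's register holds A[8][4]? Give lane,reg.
r=8→G=0,rhi=1  c=4→chi=0,T=2,p=0
L=0*4+2=2  i=0*4+1*2+0=2

2,2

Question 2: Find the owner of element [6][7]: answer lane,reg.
r: 6->gid=6,r8=0  c: 7->c8=0,tid=3,i&1=1
L=6*4+3=27  i=0*4+0*2+1=1

27,1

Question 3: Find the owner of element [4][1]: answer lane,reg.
r:4=>grp=4,rB=0  c:1=>cB=0,tig=0,lo=1
L=4*4+0=16  i=0*4+0*2+1=1

16,1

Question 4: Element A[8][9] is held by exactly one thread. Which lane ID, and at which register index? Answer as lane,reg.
0,7

r:8=>grp=0,rB=1  c:9=>cB=1,tig=0,lo=1
L=0*4+0=0  i=1*4+1*2+1=7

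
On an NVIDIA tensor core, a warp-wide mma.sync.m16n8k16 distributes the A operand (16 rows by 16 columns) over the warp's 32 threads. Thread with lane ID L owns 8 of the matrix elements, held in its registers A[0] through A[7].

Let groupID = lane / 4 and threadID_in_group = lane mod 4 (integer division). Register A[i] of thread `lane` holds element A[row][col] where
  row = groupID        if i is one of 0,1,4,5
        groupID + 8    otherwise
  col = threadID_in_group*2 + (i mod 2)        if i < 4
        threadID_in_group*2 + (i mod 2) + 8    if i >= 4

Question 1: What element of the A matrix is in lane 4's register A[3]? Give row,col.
9,1

L=4⇒gr=4>>2=1, th=4&3=0
[3]⇒row 1+8=9  col 0·2+1+0=1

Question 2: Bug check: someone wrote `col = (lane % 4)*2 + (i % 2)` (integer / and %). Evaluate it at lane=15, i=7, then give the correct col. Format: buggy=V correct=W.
buggy=7 correct=15

`(lane % 4)*2 + (i % 2)`[15,7]->7
lane 15: gid=3 (15/4), tid=3 (15%4)
i=7: r=3+8=11, c=3*2+1+8=15
col: 7 vs 15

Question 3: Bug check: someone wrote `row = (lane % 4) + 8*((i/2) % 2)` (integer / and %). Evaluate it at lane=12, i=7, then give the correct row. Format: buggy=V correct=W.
buggy=8 correct=11

`(lane % 4) + 8*((i/2) % 2)`[12,7]=>8
lane 12=>12/4=3, 12 mod 4=0
i=7  r:3+8=>11  c:2·0+1+8=>9
row: 8 vs 11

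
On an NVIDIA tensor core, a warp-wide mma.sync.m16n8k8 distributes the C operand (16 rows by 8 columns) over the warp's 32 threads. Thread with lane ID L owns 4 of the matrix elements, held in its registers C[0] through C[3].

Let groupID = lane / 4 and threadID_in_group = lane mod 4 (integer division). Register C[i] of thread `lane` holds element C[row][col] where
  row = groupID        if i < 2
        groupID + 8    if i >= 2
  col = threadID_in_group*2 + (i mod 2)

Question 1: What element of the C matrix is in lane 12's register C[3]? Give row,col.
11,1

L=12→G=12>>2=3, T=12&3=0
[3]→row 3+8=11  col 0·2+1=1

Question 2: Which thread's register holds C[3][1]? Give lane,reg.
r=3⇒gr=3,Rb=0  c=1⇒th=0,odd=1
L=3*4+0=12  i=0*2+1=1

12,1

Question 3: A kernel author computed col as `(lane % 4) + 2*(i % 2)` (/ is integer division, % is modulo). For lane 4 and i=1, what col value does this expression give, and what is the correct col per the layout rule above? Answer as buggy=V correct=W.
buggy=2 correct=1

`(lane % 4) + 2*(i % 2)`[4,1]->2
lane 4: g=1 (4/4), t=0 (4%4)
i=1: r=1+0=1, c=0*2+1=1
col: 2 vs 1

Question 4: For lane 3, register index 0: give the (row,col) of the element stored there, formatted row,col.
L=3=>grp=3>>2=0, tig=3&3=3
[0]=>row 0+0=0  col 3·2+0=6

0,6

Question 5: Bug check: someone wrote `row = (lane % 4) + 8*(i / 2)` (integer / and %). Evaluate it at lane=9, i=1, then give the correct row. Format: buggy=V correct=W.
buggy=1 correct=2

`(lane % 4) + 8*(i / 2)`[9,1]=>1
L=9=>grp=9>>2=2, tig=9&3=1
[1]=>row 2+0=2  col 1·2+1=3
row: 1 vs 2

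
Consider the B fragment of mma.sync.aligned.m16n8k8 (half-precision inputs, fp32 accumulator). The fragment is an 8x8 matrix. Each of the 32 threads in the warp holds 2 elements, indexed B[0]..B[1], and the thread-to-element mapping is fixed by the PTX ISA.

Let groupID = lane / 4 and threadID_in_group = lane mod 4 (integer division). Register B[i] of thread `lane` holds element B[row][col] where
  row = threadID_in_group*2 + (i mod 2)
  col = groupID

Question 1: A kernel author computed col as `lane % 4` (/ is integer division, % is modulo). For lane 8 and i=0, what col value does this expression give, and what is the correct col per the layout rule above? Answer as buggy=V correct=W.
`lane % 4`[8,0]⇒0
lane 8⇒8/4=2, 8 mod 4=0
i=0  r:2·0+0⇒0  c:2
col: 0 vs 2

buggy=0 correct=2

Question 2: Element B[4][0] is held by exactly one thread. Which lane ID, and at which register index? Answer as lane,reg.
2,0

c=0⇒gr=0  r=4⇒th=2,odd=0
L=0*4+2=2  i=0=0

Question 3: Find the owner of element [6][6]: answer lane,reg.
27,0

c: 6->gid=6  r: 6->tid=3,i&1=0
L=6*4+3=27  i=0=0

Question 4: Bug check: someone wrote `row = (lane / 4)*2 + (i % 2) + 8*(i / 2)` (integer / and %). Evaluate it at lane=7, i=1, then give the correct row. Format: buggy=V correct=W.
`(lane / 4)*2 + (i % 2) + 8*(i / 2)`[7,1]->3
lane 7: gid=1 (7/4), tid=3 (7%4)
i=1: r=3*2+1=7, c=gid=1
row: 3 vs 7

buggy=3 correct=7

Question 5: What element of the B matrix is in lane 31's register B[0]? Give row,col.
6,7

lane 31: g=7 (31/4), t=3 (31%4)
i=0: r=3*2+0=6, c=g=7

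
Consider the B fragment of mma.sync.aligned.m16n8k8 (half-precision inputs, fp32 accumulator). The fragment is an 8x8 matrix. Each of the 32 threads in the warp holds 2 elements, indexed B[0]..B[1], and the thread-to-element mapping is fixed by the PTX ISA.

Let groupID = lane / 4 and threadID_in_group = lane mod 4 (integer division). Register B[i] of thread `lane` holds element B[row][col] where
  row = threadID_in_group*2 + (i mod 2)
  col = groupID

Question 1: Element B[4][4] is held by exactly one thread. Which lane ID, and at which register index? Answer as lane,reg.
18,0

c=4⇒gr=4  r=4⇒th=2,odd=0
L=4*4+2=18  i=0=0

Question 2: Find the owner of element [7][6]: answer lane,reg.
c:6=>grp=6  r:7=>tig=3,lo=1
L=6*4+3=27  i=1=1

27,1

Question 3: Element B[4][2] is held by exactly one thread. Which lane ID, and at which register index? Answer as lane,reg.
c=2→G=2  r=4→T=2,p=0
L=2*4+2=10  i=0=0

10,0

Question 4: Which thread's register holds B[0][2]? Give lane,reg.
8,0

c:2=>grp=2  r:0=>tig=0,lo=0
L=2*4+0=8  i=0=0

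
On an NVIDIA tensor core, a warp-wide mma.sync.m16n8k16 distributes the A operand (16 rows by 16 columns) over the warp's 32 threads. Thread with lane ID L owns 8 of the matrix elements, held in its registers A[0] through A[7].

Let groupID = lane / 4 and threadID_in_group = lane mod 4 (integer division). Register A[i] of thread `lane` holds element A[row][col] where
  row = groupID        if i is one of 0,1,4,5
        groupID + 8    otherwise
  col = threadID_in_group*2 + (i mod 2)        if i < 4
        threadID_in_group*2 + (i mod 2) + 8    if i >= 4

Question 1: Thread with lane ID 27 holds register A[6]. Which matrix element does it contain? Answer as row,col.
lane 27: gid=6 (27/4), tid=3 (27%4)
i=6: r=6+8=14, c=3*2+0+8=14

14,14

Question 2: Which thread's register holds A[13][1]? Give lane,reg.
20,3

r: 13->gid=5,r8=1  c: 1->c8=0,tid=0,i&1=1
L=5*4+0=20  i=0*4+1*2+1=3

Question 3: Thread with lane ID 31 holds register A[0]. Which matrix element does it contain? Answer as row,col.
lane 31: g=7 (31/4), t=3 (31%4)
i=0: r=7+0=7, c=3*2+0+0=6

7,6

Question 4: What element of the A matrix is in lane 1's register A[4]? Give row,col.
1: G=0,T=1
[4] (0+0,1*2+0+8) = (0,10)

0,10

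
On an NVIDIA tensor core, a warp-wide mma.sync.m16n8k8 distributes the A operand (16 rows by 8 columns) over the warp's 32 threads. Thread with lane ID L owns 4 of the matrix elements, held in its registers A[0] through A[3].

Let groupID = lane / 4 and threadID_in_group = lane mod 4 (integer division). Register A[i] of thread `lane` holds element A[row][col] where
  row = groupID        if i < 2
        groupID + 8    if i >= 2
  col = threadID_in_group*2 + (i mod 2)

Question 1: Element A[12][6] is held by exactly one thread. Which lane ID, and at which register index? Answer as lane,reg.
19,2

r=12⇒gr=4,Rb=1  c=6⇒th=3,odd=0
L=4*4+3=19  i=1*2+0=2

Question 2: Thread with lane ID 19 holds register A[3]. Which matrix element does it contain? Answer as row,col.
lane 19: gr=4 (19/4), th=3 (19%4)
i=3: r=4+8=12, c=3*2+1=7

12,7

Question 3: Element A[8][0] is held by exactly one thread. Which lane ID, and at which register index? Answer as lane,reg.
0,2

r:8=>grp=0,rB=1  c:0=>tig=0,lo=0
L=0*4+0=0  i=1*2+0=2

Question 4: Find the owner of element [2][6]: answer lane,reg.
r: 2->gid=2,r8=0  c: 6->tid=3,i&1=0
L=2*4+3=11  i=0*2+0=0

11,0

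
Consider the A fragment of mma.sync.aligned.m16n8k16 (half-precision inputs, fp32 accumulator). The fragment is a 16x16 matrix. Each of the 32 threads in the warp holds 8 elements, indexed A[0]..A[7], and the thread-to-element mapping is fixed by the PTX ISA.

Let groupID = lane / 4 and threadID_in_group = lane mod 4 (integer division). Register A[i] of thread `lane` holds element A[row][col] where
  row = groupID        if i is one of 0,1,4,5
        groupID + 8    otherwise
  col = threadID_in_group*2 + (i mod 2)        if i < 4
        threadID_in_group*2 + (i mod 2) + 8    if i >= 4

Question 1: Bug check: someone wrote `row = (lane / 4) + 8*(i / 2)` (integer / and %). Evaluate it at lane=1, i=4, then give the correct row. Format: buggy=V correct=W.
buggy=16 correct=0

`(lane / 4) + 8*(i / 2)`[1,4]->16
lane 1: g=0 (1/4), t=1 (1%4)
i=4: r=0+0=0, c=1*2+0+8=10
row: 16 vs 0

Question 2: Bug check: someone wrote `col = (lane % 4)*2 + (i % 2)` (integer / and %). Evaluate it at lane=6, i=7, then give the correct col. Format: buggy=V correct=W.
buggy=5 correct=13

`(lane % 4)*2 + (i % 2)`[6,7]->5
lane 6->6/4=1, 6 mod 4=2
i=7  r:1+8->9  c:2·2+1+8->13
col: 5 vs 13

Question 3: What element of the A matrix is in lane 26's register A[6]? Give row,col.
14,12

26: g=6,t=2
[6] (6+8,2*2+0+8) = (14,12)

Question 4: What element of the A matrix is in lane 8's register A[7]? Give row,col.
L=8->g=8>>2=2, t=8&3=0
[7]->row 2+8=10  col 0·2+1+8=9

10,9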